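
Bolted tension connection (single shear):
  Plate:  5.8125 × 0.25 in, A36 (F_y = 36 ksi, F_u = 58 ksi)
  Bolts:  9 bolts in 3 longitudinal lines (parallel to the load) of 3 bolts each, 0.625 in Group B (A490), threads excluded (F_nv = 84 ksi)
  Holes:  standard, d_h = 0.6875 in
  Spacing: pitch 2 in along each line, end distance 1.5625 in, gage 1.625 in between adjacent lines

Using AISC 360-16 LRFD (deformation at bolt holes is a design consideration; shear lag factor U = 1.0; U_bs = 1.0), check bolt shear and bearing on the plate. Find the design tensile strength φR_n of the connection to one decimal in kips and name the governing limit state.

145.6 kips (bearing governs)

Bolt shear: A_b = π(0.625)²/4 = 0.3068 in². φR_n = 0.75 × 84 × 0.3068 × 9 × 1 = 174.0 kips.
Bearing (0.25 in plate, F_u = 58 ksi): end bolts L_c = 1.5625 − 0.6875/2 = 1.21875, R_n = min(1.2×1.21875×0.25×58, 2.4×0.625×0.25×58) = 21.206 kips/bolt; interior L_c = 2 − 0.6875 = 1.3125, R_n = 21.75 kips/bolt. φR_n = 0.75 × (3×21.206 + 6×21.75) = 145.6 kips.
Governing: min(174.0, 145.6) = 145.6 kips → bearing.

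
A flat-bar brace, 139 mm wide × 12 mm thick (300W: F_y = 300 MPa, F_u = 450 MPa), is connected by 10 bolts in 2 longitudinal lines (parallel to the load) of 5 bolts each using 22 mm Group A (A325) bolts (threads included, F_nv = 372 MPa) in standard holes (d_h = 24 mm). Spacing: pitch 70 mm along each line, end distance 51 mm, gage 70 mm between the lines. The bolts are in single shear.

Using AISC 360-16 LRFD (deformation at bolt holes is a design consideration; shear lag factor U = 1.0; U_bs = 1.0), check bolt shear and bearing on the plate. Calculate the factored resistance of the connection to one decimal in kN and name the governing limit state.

Bolt shear: A_b = π(22)²/4 = 380.13 mm². φR_n = 0.75 × 372 × 380.13 × 10 × 1 = 1060.6 kN.
Bearing (12 mm plate, F_u = 450 MPa): end bolts L_c = 51 − 24/2 = 39, R_n = min(1.2×39×12×450, 2.4×22×12×450) = 252.72 kN/bolt; interior L_c = 70 − 24 = 46, R_n = 285.12 kN/bolt. φR_n = 0.75 × (2×252.72 + 8×285.12) = 2089.8 kN.
Governing: min(1060.6, 2089.8) = 1060.6 kN → bolt shear.

1060.6 kN (bolt shear governs)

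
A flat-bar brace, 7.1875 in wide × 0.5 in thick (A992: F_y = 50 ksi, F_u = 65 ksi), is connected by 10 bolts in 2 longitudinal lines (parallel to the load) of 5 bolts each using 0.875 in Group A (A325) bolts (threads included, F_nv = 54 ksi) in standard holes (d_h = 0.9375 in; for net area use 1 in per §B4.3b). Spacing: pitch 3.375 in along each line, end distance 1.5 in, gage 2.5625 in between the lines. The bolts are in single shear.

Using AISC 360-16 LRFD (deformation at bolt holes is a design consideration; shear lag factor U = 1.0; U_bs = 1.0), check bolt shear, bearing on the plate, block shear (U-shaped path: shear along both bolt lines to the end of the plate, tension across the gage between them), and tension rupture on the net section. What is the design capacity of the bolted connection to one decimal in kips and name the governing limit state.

Bolt shear: A_b = π(0.875)²/4 = 0.60132 in². φR_n = 0.75 × 54 × 0.60132 × 10 × 1 = 243.5 kips.
Bearing (0.5 in plate, F_u = 65 ksi): end bolts L_c = 1.5 − 0.9375/2 = 1.03125, R_n = min(1.2×1.03125×0.5×65, 2.4×0.875×0.5×65) = 40.219 kips/bolt; interior L_c = 3.375 − 0.9375 = 2.4375, R_n = 68.25 kips/bolt. φR_n = 0.75 × (2×40.219 + 8×68.25) = 469.8 kips.
Block shear: shear path 2×[1.5+4×3.375] = 2×15 in, A_gv = 15, A_nv = 2×(15 − 4.5×1)×0.5 = 10.5 in²; tension across gage: (2.5625 − 1×1)×0.5 = 0.78125 in². R_n = min(0.6×65×10.5, 0.6×50×15) + 1.0×65×0.78125 = min(409.5, 450) + 50.781 = 460.28 kips. φR_n = 0.75 × 460.28 = 345.2 kips.
Tension rupture (net): A_n = (7.1875 − 2×1)×0.5 = 2.5938 in² (U = 1.0, A_e = A_n). φR_n = 0.75 × 65 × 2.5938 = 126.4 kips.
Governing: min(243.5, 469.8, 345.2, 126.4) = 126.4 kips → net-section rupture.

126.4 kips (net-section rupture governs)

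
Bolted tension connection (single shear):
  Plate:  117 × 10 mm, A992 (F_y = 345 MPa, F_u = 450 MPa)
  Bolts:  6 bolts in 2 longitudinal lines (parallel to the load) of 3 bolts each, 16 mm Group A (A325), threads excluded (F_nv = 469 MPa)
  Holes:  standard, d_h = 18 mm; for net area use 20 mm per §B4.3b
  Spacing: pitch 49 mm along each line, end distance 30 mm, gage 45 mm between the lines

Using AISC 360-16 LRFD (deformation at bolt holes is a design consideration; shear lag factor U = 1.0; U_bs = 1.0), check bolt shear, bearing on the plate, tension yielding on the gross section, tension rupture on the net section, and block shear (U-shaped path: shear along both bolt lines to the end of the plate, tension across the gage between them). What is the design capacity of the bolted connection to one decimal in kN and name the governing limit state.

Bolt shear: A_b = π(16)²/4 = 201.06 mm². φR_n = 0.75 × 469 × 201.06 × 6 × 1 = 424.3 kN.
Bearing (10 mm plate, F_u = 450 MPa): end bolts L_c = 30 − 18/2 = 21, R_n = min(1.2×21×10×450, 2.4×16×10×450) = 113.4 kN/bolt; interior L_c = 49 − 18 = 31, R_n = 167.4 kN/bolt. φR_n = 0.75 × (2×113.4 + 4×167.4) = 672.3 kN.
Tension yield (gross): A_g = 117×10 = 1170 mm². φR_n = 0.90 × 345 × 1170 = 363.3 kN.
Tension rupture (net): A_n = (117 − 2×20)×10 = 770 mm² (U = 1.0, A_e = A_n). φR_n = 0.75 × 450 × 770 = 259.9 kN.
Block shear: shear path 2×[30+2×49] = 2×128 mm, A_gv = 2560, A_nv = 2×(128 − 2.5×20)×10 = 1560 mm²; tension across gage: (45 − 1×20)×10 = 250 mm². R_n = min(0.6×450×1560, 0.6×345×2560) + 1.0×450×250 = min(421.2, 529.92) + 112.5 = 533.7 kN. φR_n = 0.75 × 533.7 = 400.3 kN.
Governing: min(424.3, 672.3, 363.3, 259.9, 400.3) = 259.9 kN → net-section rupture.

259.9 kN (net-section rupture governs)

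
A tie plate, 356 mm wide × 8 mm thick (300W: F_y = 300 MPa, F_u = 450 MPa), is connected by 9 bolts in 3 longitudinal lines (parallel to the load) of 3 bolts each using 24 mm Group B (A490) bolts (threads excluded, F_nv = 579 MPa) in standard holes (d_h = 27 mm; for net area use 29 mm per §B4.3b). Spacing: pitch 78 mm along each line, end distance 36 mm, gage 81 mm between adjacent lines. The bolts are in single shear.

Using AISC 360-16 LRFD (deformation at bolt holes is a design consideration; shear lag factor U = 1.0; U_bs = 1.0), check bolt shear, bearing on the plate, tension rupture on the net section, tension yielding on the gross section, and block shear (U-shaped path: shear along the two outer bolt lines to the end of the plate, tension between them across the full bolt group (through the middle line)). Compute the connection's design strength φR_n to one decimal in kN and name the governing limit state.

668.0 kN (block shear governs)

Bolt shear: A_b = π(24)²/4 = 452.39 mm². φR_n = 0.75 × 579 × 452.39 × 9 × 1 = 1768.1 kN.
Bearing (8 mm plate, F_u = 450 MPa): end bolts L_c = 36 − 27/2 = 22.5, R_n = min(1.2×22.5×8×450, 2.4×24×8×450) = 97.2 kN/bolt; interior L_c = 78 − 27 = 51, R_n = 207.36 kN/bolt. φR_n = 0.75 × (3×97.2 + 6×207.36) = 1151.8 kN.
Tension rupture (net): A_n = (356 − 3×29)×8 = 2152 mm² (U = 1.0, A_e = A_n). φR_n = 0.75 × 450 × 2152 = 726.3 kN.
Tension yield (gross): A_g = 356×8 = 2848 mm². φR_n = 0.90 × 300 × 2848 = 769.0 kN.
Block shear: shear path 2×[36+2×78] = 2×192 mm, A_gv = 3072, A_nv = 2×(192 − 2.5×29)×8 = 1912 mm²; tension across gage: (162 − 2×29)×8 = 832 mm². R_n = min(0.6×450×1912, 0.6×300×3072) + 1.0×450×832 = min(516.24, 552.96) + 374.4 = 890.64 kN. φR_n = 0.75 × 890.64 = 668.0 kN.
Governing: min(1768.1, 1151.8, 726.3, 769.0, 668.0) = 668.0 kN → block shear.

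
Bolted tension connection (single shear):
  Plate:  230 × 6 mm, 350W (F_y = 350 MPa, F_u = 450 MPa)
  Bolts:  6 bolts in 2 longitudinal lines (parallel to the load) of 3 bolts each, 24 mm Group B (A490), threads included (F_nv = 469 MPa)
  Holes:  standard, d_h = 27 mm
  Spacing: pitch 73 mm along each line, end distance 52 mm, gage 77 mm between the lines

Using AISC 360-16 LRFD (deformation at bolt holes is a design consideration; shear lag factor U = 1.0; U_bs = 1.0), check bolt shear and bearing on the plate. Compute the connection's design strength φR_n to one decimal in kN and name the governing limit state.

Bolt shear: A_b = π(24)²/4 = 452.39 mm². φR_n = 0.75 × 469 × 452.39 × 6 × 1 = 954.8 kN.
Bearing (6 mm plate, F_u = 450 MPa): end bolts L_c = 52 − 27/2 = 38.5, R_n = min(1.2×38.5×6×450, 2.4×24×6×450) = 124.74 kN/bolt; interior L_c = 73 − 27 = 46, R_n = 149.04 kN/bolt. φR_n = 0.75 × (2×124.74 + 4×149.04) = 634.2 kN.
Governing: min(954.8, 634.2) = 634.2 kN → bearing.

634.2 kN (bearing governs)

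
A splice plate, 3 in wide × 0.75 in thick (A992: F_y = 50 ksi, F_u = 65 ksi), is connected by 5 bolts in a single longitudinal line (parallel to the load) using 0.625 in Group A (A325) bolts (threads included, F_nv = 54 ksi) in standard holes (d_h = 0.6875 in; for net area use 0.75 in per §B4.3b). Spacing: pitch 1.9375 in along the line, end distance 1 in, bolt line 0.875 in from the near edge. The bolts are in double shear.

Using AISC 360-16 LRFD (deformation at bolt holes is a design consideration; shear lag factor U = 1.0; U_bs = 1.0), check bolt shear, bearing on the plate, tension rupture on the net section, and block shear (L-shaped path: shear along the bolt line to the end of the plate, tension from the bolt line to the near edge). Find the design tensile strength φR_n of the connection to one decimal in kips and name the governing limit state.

82.3 kips (net-section rupture governs)

Bolt shear: A_b = π(0.625)²/4 = 0.3068 in². φR_n = 0.75 × 54 × 0.3068 × 5 × 2 = 124.3 kips.
Bearing (0.75 in plate, F_u = 65 ksi): end bolts L_c = 1 − 0.6875/2 = 0.65625, R_n = min(1.2×0.65625×0.75×65, 2.4×0.625×0.75×65) = 38.391 kips/bolt; interior L_c = 1.9375 − 0.6875 = 1.25, R_n = 73.125 kips/bolt. φR_n = 0.75 × (1×38.391 + 4×73.125) = 248.2 kips.
Tension rupture (net): A_n = (3 − 1×0.75)×0.75 = 1.6875 in² (U = 1.0, A_e = A_n). φR_n = 0.75 × 65 × 1.6875 = 82.3 kips.
Block shear: shear path 1×[1+4×1.9375] = 1×8.75 in, A_gv = 6.5625, A_nv = 1×(8.75 − 4.5×0.75)×0.75 = 4.0313 in²; tension to near edge: (0.875 − 0.5×0.75)×0.75 = 0.375 in². R_n = min(0.6×65×4.0313, 0.6×50×6.5625) + 1.0×65×0.375 = min(157.22, 196.88) + 24.375 = 181.6 kips. φR_n = 0.75 × 181.6 = 136.2 kips.
Governing: min(124.3, 248.2, 82.3, 136.2) = 82.3 kips → net-section rupture.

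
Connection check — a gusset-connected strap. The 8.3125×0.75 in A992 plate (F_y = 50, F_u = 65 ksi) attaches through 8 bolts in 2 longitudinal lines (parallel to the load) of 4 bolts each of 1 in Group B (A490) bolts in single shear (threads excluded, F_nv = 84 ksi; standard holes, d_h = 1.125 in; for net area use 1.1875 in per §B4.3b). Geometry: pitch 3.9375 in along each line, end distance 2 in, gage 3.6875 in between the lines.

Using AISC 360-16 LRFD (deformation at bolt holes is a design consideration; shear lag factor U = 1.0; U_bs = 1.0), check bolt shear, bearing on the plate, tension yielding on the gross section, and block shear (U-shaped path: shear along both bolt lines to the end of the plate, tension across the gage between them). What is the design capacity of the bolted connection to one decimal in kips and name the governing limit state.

280.5 kips (gross-section yield governs)

Bolt shear: A_b = π(1)²/4 = 0.7854 in². φR_n = 0.75 × 84 × 0.7854 × 8 × 1 = 395.8 kips.
Bearing (0.75 in plate, F_u = 65 ksi): end bolts L_c = 2 − 1.125/2 = 1.4375, R_n = min(1.2×1.4375×0.75×65, 2.4×1×0.75×65) = 84.094 kips/bolt; interior L_c = 3.9375 − 1.125 = 2.8125, R_n = 117 kips/bolt. φR_n = 0.75 × (2×84.094 + 6×117) = 652.6 kips.
Tension yield (gross): A_g = 8.3125×0.75 = 6.2344 in². φR_n = 0.90 × 50 × 6.2344 = 280.5 kips.
Block shear: shear path 2×[2+3×3.9375] = 2×13.8125 in, A_gv = 20.719, A_nv = 2×(13.8125 − 3.5×1.1875)×0.75 = 14.484 in²; tension across gage: (3.6875 − 1×1.1875)×0.75 = 1.875 in². R_n = min(0.6×65×14.484, 0.6×50×20.719) + 1.0×65×1.875 = min(564.88, 621.57) + 121.88 = 686.76 kips. φR_n = 0.75 × 686.76 = 515.1 kips.
Governing: min(395.8, 652.6, 280.5, 515.1) = 280.5 kips → gross-section yield.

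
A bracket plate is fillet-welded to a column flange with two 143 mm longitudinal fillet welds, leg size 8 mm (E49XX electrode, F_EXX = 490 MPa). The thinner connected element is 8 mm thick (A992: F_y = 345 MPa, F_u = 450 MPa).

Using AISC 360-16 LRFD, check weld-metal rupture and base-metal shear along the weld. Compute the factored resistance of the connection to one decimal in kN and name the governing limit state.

Weld metal: throat = 0.707×8 = 5.656 mm, L = 2×143 = 286 mm. φR_n = 0.75 × 0.6 × 490 × 5.656 × 286 = 356.7 kN.
Base metal shear (8 mm plate): yield φR_n = 1.0×0.6×345×8×286 = 473.6 kN; rupture φR_n = 0.75×0.6×450×8×286 = 463.3 kN; take 463.3 kN (rupture).
Governing: min(356.7, 463.3) = 356.7 kN → weld metal.

356.7 kN (weld metal governs)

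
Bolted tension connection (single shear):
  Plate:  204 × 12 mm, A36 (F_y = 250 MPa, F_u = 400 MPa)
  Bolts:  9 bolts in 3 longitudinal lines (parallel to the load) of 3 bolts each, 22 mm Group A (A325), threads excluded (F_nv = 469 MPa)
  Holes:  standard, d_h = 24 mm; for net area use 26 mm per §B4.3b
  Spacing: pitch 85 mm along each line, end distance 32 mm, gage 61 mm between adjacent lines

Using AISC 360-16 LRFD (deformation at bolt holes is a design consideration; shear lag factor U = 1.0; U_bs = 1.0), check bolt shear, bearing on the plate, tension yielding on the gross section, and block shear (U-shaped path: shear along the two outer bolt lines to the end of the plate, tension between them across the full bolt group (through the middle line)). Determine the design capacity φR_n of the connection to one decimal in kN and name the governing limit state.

Bolt shear: A_b = π(22)²/4 = 380.13 mm². φR_n = 0.75 × 469 × 380.13 × 9 × 1 = 1203.4 kN.
Bearing (12 mm plate, F_u = 400 MPa): end bolts L_c = 32 − 24/2 = 20, R_n = min(1.2×20×12×400, 2.4×22×12×400) = 115.2 kN/bolt; interior L_c = 85 − 24 = 61, R_n = 253.44 kN/bolt. φR_n = 0.75 × (3×115.2 + 6×253.44) = 1399.7 kN.
Tension yield (gross): A_g = 204×12 = 2448 mm². φR_n = 0.90 × 250 × 2448 = 550.8 kN.
Block shear: shear path 2×[32+2×85] = 2×202 mm, A_gv = 4848, A_nv = 2×(202 − 2.5×26)×12 = 3288 mm²; tension across gage: (122 − 2×26)×12 = 840 mm². R_n = min(0.6×400×3288, 0.6×250×4848) + 1.0×400×840 = min(789.12, 727.2) + 336 = 1063.2 kN. φR_n = 0.75 × 1063.2 = 797.4 kN.
Governing: min(1203.4, 1399.7, 550.8, 797.4) = 550.8 kN → gross-section yield.

550.8 kN (gross-section yield governs)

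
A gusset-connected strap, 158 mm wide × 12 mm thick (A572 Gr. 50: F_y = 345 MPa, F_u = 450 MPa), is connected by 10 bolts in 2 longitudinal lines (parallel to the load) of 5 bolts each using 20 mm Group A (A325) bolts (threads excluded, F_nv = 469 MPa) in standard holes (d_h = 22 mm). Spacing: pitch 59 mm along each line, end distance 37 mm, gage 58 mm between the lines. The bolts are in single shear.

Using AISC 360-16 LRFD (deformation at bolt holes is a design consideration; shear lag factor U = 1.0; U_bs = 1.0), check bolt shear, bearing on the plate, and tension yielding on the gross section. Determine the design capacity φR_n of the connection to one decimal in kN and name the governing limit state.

588.7 kN (gross-section yield governs)

Bolt shear: A_b = π(20)²/4 = 314.16 mm². φR_n = 0.75 × 469 × 314.16 × 10 × 1 = 1105.1 kN.
Bearing (12 mm plate, F_u = 450 MPa): end bolts L_c = 37 − 22/2 = 26, R_n = min(1.2×26×12×450, 2.4×20×12×450) = 168.48 kN/bolt; interior L_c = 59 − 22 = 37, R_n = 239.76 kN/bolt. φR_n = 0.75 × (2×168.48 + 8×239.76) = 1691.3 kN.
Tension yield (gross): A_g = 158×12 = 1896 mm². φR_n = 0.90 × 345 × 1896 = 588.7 kN.
Governing: min(1105.1, 1691.3, 588.7) = 588.7 kN → gross-section yield.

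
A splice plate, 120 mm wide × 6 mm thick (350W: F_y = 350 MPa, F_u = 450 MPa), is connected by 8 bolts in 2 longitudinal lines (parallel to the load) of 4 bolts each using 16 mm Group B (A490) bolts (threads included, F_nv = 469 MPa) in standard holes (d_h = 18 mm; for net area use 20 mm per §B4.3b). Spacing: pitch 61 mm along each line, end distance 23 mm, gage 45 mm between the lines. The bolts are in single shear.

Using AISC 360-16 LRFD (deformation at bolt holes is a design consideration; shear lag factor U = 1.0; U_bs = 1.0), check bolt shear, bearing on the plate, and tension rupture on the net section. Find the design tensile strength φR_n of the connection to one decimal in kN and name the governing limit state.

162.0 kN (net-section rupture governs)

Bolt shear: A_b = π(16)²/4 = 201.06 mm². φR_n = 0.75 × 469 × 201.06 × 8 × 1 = 565.8 kN.
Bearing (6 mm plate, F_u = 450 MPa): end bolts L_c = 23 − 18/2 = 14, R_n = min(1.2×14×6×450, 2.4×16×6×450) = 45.36 kN/bolt; interior L_c = 61 − 18 = 43, R_n = 103.68 kN/bolt. φR_n = 0.75 × (2×45.36 + 6×103.68) = 534.6 kN.
Tension rupture (net): A_n = (120 − 2×20)×6 = 480 mm² (U = 1.0, A_e = A_n). φR_n = 0.75 × 450 × 480 = 162.0 kN.
Governing: min(565.8, 534.6, 162.0) = 162.0 kN → net-section rupture.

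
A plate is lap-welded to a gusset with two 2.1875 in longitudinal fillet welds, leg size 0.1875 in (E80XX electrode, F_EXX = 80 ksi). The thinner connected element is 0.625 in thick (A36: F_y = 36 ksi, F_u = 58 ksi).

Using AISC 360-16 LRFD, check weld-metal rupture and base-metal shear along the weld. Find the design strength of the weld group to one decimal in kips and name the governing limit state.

Weld metal: throat = 0.707×0.1875 = 0.13256 in, L = 2×2.1875 = 4.375 in. φR_n = 0.75 × 0.6 × 80 × 0.13256 × 4.375 = 20.9 kips.
Base metal shear (0.625 in plate): yield φR_n = 1.0×0.6×36×0.625×4.375 = 59.1 kips; rupture φR_n = 0.75×0.6×58×0.625×4.375 = 71.4 kips; take 59.1 kips (yield).
Governing: min(20.9, 59.1) = 20.9 kips → weld metal.

20.9 kips (weld metal governs)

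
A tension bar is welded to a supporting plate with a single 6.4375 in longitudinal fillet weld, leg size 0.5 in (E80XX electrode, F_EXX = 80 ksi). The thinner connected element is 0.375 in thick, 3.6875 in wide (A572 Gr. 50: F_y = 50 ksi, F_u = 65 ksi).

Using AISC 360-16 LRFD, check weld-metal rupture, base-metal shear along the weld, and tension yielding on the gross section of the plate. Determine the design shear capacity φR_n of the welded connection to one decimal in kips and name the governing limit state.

Weld metal: throat = 0.707×0.5 = 0.3535 in, L = 6.4375 in. φR_n = 0.75 × 0.6 × 80 × 0.3535 × 6.4375 = 81.9 kips.
Base metal shear (0.375 in plate): yield φR_n = 1.0×0.6×50×0.375×6.4375 = 72.4 kips; rupture φR_n = 0.75×0.6×65×0.375×6.4375 = 70.6 kips; take 70.6 kips (rupture).
Tension yield (gross): A_g = 3.6875×0.375 = 1.3828 in². φR_n = 0.90 × 50 × 1.3828 = 62.2 kips.
Governing: min(81.9, 70.6, 62.2) = 62.2 kips → gross-section yield.

62.2 kips (gross-section yield governs)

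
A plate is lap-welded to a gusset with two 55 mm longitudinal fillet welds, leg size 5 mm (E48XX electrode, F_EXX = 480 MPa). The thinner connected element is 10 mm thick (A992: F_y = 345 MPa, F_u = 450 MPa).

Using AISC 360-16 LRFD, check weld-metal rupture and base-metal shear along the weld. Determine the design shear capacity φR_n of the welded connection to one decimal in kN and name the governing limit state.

84.0 kN (weld metal governs)

Weld metal: throat = 0.707×5 = 3.535 mm, L = 2×55 = 110 mm. φR_n = 0.75 × 0.6 × 480 × 3.535 × 110 = 84.0 kN.
Base metal shear (10 mm plate): yield φR_n = 1.0×0.6×345×10×110 = 227.7 kN; rupture φR_n = 0.75×0.6×450×10×110 = 222.8 kN; take 222.8 kN (rupture).
Governing: min(84.0, 222.8) = 84.0 kN → weld metal.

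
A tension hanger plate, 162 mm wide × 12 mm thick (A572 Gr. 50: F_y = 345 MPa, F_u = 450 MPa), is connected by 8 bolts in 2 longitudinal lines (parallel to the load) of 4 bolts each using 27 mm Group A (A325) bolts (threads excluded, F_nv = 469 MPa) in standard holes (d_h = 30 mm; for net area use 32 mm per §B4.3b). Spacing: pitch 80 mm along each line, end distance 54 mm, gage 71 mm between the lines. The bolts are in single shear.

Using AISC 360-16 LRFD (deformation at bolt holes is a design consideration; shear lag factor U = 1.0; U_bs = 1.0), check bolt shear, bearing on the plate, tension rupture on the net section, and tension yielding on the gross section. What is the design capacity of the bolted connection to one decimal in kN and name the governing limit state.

Bolt shear: A_b = π(27)²/4 = 572.56 mm². φR_n = 0.75 × 469 × 572.56 × 8 × 1 = 1611.2 kN.
Bearing (12 mm plate, F_u = 450 MPa): end bolts L_c = 54 − 30/2 = 39, R_n = min(1.2×39×12×450, 2.4×27×12×450) = 252.72 kN/bolt; interior L_c = 80 − 30 = 50, R_n = 324 kN/bolt. φR_n = 0.75 × (2×252.72 + 6×324) = 1837.1 kN.
Tension rupture (net): A_n = (162 − 2×32)×12 = 1176 mm² (U = 1.0, A_e = A_n). φR_n = 0.75 × 450 × 1176 = 396.9 kN.
Tension yield (gross): A_g = 162×12 = 1944 mm². φR_n = 0.90 × 345 × 1944 = 603.6 kN.
Governing: min(1611.2, 1837.1, 396.9, 603.6) = 396.9 kN → net-section rupture.

396.9 kN (net-section rupture governs)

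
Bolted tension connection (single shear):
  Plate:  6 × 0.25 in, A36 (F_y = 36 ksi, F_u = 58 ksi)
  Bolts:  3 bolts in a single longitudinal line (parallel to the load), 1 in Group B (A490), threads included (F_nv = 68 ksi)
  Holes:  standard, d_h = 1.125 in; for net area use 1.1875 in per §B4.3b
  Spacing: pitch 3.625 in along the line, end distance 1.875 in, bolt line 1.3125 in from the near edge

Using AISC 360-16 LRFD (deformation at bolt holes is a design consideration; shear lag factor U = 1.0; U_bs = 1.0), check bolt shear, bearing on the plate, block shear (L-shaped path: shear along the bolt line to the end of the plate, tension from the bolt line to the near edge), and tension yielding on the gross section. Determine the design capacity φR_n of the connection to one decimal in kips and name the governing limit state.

Bolt shear: A_b = π(1)²/4 = 0.7854 in². φR_n = 0.75 × 68 × 0.7854 × 3 × 1 = 120.2 kips.
Bearing (0.25 in plate, F_u = 58 ksi): end bolts L_c = 1.875 − 1.125/2 = 1.3125, R_n = min(1.2×1.3125×0.25×58, 2.4×1×0.25×58) = 22.838 kips/bolt; interior L_c = 3.625 − 1.125 = 2.5, R_n = 34.8 kips/bolt. φR_n = 0.75 × (1×22.838 + 2×34.8) = 69.3 kips.
Block shear: shear path 1×[1.875+2×3.625] = 1×9.125 in, A_gv = 2.2813, A_nv = 1×(9.125 − 2.5×1.1875)×0.25 = 1.5391 in²; tension to near edge: (1.3125 − 0.5×1.1875)×0.25 = 0.17969 in². R_n = min(0.6×58×1.5391, 0.6×36×2.2813) + 1.0×58×0.17969 = min(53.561, 49.276) + 10.422 = 59.698 kips. φR_n = 0.75 × 59.698 = 44.8 kips.
Tension yield (gross): A_g = 6×0.25 = 1.5 in². φR_n = 0.90 × 36 × 1.5 = 48.6 kips.
Governing: min(120.2, 69.3, 44.8, 48.6) = 44.8 kips → block shear.

44.8 kips (block shear governs)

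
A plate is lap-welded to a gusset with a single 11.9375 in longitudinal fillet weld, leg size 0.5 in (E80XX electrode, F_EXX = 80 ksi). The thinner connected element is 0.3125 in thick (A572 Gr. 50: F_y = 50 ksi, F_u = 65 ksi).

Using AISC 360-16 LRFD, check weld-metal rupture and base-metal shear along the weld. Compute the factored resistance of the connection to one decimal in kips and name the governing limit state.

109.1 kips (base-metal shear governs)

Weld metal: throat = 0.707×0.5 = 0.3535 in, L = 11.9375 in. φR_n = 0.75 × 0.6 × 80 × 0.3535 × 11.9375 = 151.9 kips.
Base metal shear (0.3125 in plate): yield φR_n = 1.0×0.6×50×0.3125×11.9375 = 111.9 kips; rupture φR_n = 0.75×0.6×65×0.3125×11.9375 = 109.1 kips; take 109.1 kips (rupture).
Governing: min(151.9, 109.1) = 109.1 kips → base-metal shear.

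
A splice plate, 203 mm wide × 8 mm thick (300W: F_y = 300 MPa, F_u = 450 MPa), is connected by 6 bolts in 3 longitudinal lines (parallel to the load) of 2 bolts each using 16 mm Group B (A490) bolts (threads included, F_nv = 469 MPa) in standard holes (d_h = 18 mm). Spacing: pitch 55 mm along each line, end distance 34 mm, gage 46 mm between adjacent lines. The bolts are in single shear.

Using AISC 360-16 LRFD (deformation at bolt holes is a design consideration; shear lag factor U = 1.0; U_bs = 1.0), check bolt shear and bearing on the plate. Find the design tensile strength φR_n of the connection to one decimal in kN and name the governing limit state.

Bolt shear: A_b = π(16)²/4 = 201.06 mm². φR_n = 0.75 × 469 × 201.06 × 6 × 1 = 424.3 kN.
Bearing (8 mm plate, F_u = 450 MPa): end bolts L_c = 34 − 18/2 = 25, R_n = min(1.2×25×8×450, 2.4×16×8×450) = 108 kN/bolt; interior L_c = 55 − 18 = 37, R_n = 138.24 kN/bolt. φR_n = 0.75 × (3×108 + 3×138.24) = 554.0 kN.
Governing: min(424.3, 554.0) = 424.3 kN → bolt shear.

424.3 kN (bolt shear governs)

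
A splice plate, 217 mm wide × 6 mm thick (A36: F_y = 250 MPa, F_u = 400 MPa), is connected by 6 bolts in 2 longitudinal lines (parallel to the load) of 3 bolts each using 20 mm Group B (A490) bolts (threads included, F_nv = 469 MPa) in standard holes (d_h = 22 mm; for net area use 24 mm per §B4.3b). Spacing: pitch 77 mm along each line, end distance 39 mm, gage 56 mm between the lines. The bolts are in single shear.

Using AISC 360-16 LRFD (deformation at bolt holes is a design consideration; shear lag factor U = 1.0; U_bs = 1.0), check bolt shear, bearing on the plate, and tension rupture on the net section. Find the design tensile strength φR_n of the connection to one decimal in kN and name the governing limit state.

304.2 kN (net-section rupture governs)

Bolt shear: A_b = π(20)²/4 = 314.16 mm². φR_n = 0.75 × 469 × 314.16 × 6 × 1 = 663.0 kN.
Bearing (6 mm plate, F_u = 400 MPa): end bolts L_c = 39 − 22/2 = 28, R_n = min(1.2×28×6×400, 2.4×20×6×400) = 80.64 kN/bolt; interior L_c = 77 − 22 = 55, R_n = 115.2 kN/bolt. φR_n = 0.75 × (2×80.64 + 4×115.2) = 466.6 kN.
Tension rupture (net): A_n = (217 − 2×24)×6 = 1014 mm² (U = 1.0, A_e = A_n). φR_n = 0.75 × 400 × 1014 = 304.2 kN.
Governing: min(663.0, 466.6, 304.2) = 304.2 kN → net-section rupture.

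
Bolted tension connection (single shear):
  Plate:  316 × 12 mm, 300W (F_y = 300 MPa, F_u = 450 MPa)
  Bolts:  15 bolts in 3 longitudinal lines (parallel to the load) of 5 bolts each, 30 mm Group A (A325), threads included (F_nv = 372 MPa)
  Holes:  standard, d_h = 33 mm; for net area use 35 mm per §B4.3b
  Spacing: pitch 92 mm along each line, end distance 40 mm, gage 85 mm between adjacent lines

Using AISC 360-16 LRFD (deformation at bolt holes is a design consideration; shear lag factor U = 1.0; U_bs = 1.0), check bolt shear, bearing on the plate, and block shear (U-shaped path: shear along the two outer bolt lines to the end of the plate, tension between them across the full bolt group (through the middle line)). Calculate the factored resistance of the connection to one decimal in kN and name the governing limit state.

1622.4 kN (block shear governs)

Bolt shear: A_b = π(30)²/4 = 706.86 mm². φR_n = 0.75 × 372 × 706.86 × 15 × 1 = 2958.2 kN.
Bearing (12 mm plate, F_u = 450 MPa): end bolts L_c = 40 − 33/2 = 23.5, R_n = min(1.2×23.5×12×450, 2.4×30×12×450) = 152.28 kN/bolt; interior L_c = 92 − 33 = 59, R_n = 382.32 kN/bolt. φR_n = 0.75 × (3×152.28 + 12×382.32) = 3783.5 kN.
Block shear: shear path 2×[40+4×92] = 2×408 mm, A_gv = 9792, A_nv = 2×(408 − 4.5×35)×12 = 6012 mm²; tension across gage: (170 − 2×35)×12 = 1200 mm². R_n = min(0.6×450×6012, 0.6×300×9792) + 1.0×450×1200 = min(1623.2, 1762.6) + 540 = 2163.2 kN. φR_n = 0.75 × 2163.2 = 1622.4 kN.
Governing: min(2958.2, 3783.5, 1622.4) = 1622.4 kN → block shear.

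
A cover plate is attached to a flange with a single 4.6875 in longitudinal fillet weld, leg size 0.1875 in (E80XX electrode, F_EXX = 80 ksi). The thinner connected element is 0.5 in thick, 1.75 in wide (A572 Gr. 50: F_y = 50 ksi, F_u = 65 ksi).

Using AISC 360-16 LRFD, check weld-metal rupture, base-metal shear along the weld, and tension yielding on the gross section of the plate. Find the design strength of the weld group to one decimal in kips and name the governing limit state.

Weld metal: throat = 0.707×0.1875 = 0.13256 in, L = 4.6875 in. φR_n = 0.75 × 0.6 × 80 × 0.13256 × 4.6875 = 22.4 kips.
Base metal shear (0.5 in plate): yield φR_n = 1.0×0.6×50×0.5×4.6875 = 70.3 kips; rupture φR_n = 0.75×0.6×65×0.5×4.6875 = 68.6 kips; take 68.6 kips (rupture).
Tension yield (gross): A_g = 1.75×0.5 = 0.875 in². φR_n = 0.90 × 50 × 0.875 = 39.4 kips.
Governing: min(22.4, 68.6, 39.4) = 22.4 kips → weld metal.

22.4 kips (weld metal governs)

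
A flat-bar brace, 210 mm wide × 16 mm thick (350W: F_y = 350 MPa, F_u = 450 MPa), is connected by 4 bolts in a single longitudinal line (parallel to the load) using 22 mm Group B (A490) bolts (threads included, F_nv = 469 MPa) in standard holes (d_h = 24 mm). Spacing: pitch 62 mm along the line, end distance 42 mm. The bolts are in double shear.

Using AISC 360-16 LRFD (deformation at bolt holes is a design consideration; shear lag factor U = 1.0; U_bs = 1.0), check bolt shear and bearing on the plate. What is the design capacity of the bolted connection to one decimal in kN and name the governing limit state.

933.1 kN (bearing governs)

Bolt shear: A_b = π(22)²/4 = 380.13 mm². φR_n = 0.75 × 469 × 380.13 × 4 × 2 = 1069.7 kN.
Bearing (16 mm plate, F_u = 450 MPa): end bolts L_c = 42 − 24/2 = 30, R_n = min(1.2×30×16×450, 2.4×22×16×450) = 259.2 kN/bolt; interior L_c = 62 − 24 = 38, R_n = 328.32 kN/bolt. φR_n = 0.75 × (1×259.2 + 3×328.32) = 933.1 kN.
Governing: min(1069.7, 933.1) = 933.1 kN → bearing.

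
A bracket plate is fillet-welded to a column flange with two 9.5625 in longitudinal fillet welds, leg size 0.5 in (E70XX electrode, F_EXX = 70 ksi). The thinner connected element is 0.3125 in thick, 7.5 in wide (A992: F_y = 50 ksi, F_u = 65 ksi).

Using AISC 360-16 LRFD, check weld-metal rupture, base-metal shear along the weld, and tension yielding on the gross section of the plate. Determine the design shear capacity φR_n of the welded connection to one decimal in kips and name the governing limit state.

105.5 kips (gross-section yield governs)

Weld metal: throat = 0.707×0.5 = 0.3535 in, L = 2×9.5625 = 19.125 in. φR_n = 0.75 × 0.6 × 70 × 0.3535 × 19.125 = 213.0 kips.
Base metal shear (0.3125 in plate): yield φR_n = 1.0×0.6×50×0.3125×19.125 = 179.3 kips; rupture φR_n = 0.75×0.6×65×0.3125×19.125 = 174.8 kips; take 174.8 kips (rupture).
Tension yield (gross): A_g = 7.5×0.3125 = 2.3438 in². φR_n = 0.90 × 50 × 2.3438 = 105.5 kips.
Governing: min(213.0, 174.8, 105.5) = 105.5 kips → gross-section yield.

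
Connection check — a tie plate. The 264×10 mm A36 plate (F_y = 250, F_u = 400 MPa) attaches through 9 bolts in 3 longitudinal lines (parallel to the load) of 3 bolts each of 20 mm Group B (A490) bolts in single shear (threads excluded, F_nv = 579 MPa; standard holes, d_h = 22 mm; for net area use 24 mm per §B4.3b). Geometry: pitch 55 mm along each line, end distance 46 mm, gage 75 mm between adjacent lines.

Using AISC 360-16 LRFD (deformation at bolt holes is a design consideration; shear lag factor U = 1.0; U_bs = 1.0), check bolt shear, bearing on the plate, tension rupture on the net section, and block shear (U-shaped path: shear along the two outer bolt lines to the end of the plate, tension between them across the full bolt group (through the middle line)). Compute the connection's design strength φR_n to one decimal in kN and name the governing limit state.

Bolt shear: A_b = π(20)²/4 = 314.16 mm². φR_n = 0.75 × 579 × 314.16 × 9 × 1 = 1227.8 kN.
Bearing (10 mm plate, F_u = 400 MPa): end bolts L_c = 46 − 22/2 = 35, R_n = min(1.2×35×10×400, 2.4×20×10×400) = 168 kN/bolt; interior L_c = 55 − 22 = 33, R_n = 158.4 kN/bolt. φR_n = 0.75 × (3×168 + 6×158.4) = 1090.8 kN.
Tension rupture (net): A_n = (264 − 3×24)×10 = 1920 mm² (U = 1.0, A_e = A_n). φR_n = 0.75 × 400 × 1920 = 576.0 kN.
Block shear: shear path 2×[46+2×55] = 2×156 mm, A_gv = 3120, A_nv = 2×(156 − 2.5×24)×10 = 1920 mm²; tension across gage: (150 − 2×24)×10 = 1020 mm². R_n = min(0.6×400×1920, 0.6×250×3120) + 1.0×400×1020 = min(460.8, 468) + 408 = 868.8 kN. φR_n = 0.75 × 868.8 = 651.6 kN.
Governing: min(1227.8, 1090.8, 576.0, 651.6) = 576.0 kN → net-section rupture.

576.0 kN (net-section rupture governs)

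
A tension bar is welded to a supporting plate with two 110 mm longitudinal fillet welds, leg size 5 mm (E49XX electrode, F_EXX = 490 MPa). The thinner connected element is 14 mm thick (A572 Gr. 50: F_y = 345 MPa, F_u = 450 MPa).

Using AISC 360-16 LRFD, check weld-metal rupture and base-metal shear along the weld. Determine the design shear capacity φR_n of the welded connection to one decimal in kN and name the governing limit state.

171.5 kN (weld metal governs)

Weld metal: throat = 0.707×5 = 3.535 mm, L = 2×110 = 220 mm. φR_n = 0.75 × 0.6 × 490 × 3.535 × 220 = 171.5 kN.
Base metal shear (14 mm plate): yield φR_n = 1.0×0.6×345×14×220 = 637.6 kN; rupture φR_n = 0.75×0.6×450×14×220 = 623.7 kN; take 623.7 kN (rupture).
Governing: min(171.5, 623.7) = 171.5 kN → weld metal.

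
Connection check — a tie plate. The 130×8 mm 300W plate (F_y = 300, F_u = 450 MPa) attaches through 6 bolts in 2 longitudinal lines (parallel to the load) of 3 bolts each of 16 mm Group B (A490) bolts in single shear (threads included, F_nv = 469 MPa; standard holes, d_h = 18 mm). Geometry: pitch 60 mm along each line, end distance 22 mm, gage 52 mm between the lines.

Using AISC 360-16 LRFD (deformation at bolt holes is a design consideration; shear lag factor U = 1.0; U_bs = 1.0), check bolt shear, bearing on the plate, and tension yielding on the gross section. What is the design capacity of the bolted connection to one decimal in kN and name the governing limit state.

Bolt shear: A_b = π(16)²/4 = 201.06 mm². φR_n = 0.75 × 469 × 201.06 × 6 × 1 = 424.3 kN.
Bearing (8 mm plate, F_u = 450 MPa): end bolts L_c = 22 − 18/2 = 13, R_n = min(1.2×13×8×450, 2.4×16×8×450) = 56.16 kN/bolt; interior L_c = 60 − 18 = 42, R_n = 138.24 kN/bolt. φR_n = 0.75 × (2×56.16 + 4×138.24) = 499.0 kN.
Tension yield (gross): A_g = 130×8 = 1040 mm². φR_n = 0.90 × 300 × 1040 = 280.8 kN.
Governing: min(424.3, 499.0, 280.8) = 280.8 kN → gross-section yield.

280.8 kN (gross-section yield governs)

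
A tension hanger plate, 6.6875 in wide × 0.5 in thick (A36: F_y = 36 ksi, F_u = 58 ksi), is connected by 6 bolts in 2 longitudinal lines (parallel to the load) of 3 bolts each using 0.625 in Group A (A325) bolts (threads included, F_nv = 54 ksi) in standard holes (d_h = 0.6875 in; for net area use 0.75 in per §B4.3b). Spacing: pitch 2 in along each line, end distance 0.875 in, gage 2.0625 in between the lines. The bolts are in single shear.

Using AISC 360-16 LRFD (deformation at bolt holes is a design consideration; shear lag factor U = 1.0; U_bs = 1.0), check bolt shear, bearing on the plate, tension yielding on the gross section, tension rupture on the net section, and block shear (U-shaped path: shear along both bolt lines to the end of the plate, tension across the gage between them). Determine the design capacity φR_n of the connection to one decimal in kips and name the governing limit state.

74.6 kips (bolt shear governs)

Bolt shear: A_b = π(0.625)²/4 = 0.3068 in². φR_n = 0.75 × 54 × 0.3068 × 6 × 1 = 74.6 kips.
Bearing (0.5 in plate, F_u = 58 ksi): end bolts L_c = 0.875 − 0.6875/2 = 0.53125, R_n = min(1.2×0.53125×0.5×58, 2.4×0.625×0.5×58) = 18.488 kips/bolt; interior L_c = 2 − 0.6875 = 1.3125, R_n = 43.5 kips/bolt. φR_n = 0.75 × (2×18.488 + 4×43.5) = 158.2 kips.
Tension yield (gross): A_g = 6.6875×0.5 = 3.3438 in². φR_n = 0.90 × 36 × 3.3438 = 108.3 kips.
Tension rupture (net): A_n = (6.6875 − 2×0.75)×0.5 = 2.5938 in² (U = 1.0, A_e = A_n). φR_n = 0.75 × 58 × 2.5938 = 112.8 kips.
Block shear: shear path 2×[0.875+2×2] = 2×4.875 in, A_gv = 4.875, A_nv = 2×(4.875 − 2.5×0.75)×0.5 = 3 in²; tension across gage: (2.0625 − 1×0.75)×0.5 = 0.65625 in². R_n = min(0.6×58×3, 0.6×36×4.875) + 1.0×58×0.65625 = min(104.4, 105.3) + 38.063 = 142.46 kips. φR_n = 0.75 × 142.46 = 106.8 kips.
Governing: min(74.6, 158.2, 108.3, 112.8, 106.8) = 74.6 kips → bolt shear.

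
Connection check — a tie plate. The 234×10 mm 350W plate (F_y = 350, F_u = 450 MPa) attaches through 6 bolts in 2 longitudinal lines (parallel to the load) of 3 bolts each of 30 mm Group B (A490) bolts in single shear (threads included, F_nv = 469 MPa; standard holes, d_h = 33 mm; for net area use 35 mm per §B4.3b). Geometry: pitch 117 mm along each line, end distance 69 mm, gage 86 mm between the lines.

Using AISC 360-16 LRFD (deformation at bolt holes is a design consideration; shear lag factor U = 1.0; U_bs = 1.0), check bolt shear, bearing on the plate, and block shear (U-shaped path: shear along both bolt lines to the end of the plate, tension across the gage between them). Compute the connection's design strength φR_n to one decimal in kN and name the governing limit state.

1044.9 kN (block shear governs)

Bolt shear: A_b = π(30)²/4 = 706.86 mm². φR_n = 0.75 × 469 × 706.86 × 6 × 1 = 1491.8 kN.
Bearing (10 mm plate, F_u = 450 MPa): end bolts L_c = 69 − 33/2 = 52.5, R_n = min(1.2×52.5×10×450, 2.4×30×10×450) = 283.5 kN/bolt; interior L_c = 117 − 33 = 84, R_n = 324 kN/bolt. φR_n = 0.75 × (2×283.5 + 4×324) = 1397.3 kN.
Block shear: shear path 2×[69+2×117] = 2×303 mm, A_gv = 6060, A_nv = 2×(303 − 2.5×35)×10 = 4310 mm²; tension across gage: (86 − 1×35)×10 = 510 mm². R_n = min(0.6×450×4310, 0.6×350×6060) + 1.0×450×510 = min(1163.7, 1272.6) + 229.5 = 1393.2 kN. φR_n = 0.75 × 1393.2 = 1044.9 kN.
Governing: min(1491.8, 1397.3, 1044.9) = 1044.9 kN → block shear.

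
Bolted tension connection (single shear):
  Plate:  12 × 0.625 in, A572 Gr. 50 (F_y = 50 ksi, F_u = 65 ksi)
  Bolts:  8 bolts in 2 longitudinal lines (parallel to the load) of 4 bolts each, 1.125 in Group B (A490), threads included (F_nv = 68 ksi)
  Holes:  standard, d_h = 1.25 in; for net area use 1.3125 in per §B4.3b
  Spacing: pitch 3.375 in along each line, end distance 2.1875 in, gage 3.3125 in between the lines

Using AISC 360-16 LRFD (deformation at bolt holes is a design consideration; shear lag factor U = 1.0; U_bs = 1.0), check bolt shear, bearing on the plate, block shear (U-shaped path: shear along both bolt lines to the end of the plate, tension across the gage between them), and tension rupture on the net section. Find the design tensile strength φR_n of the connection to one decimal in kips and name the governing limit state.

285.6 kips (net-section rupture governs)

Bolt shear: A_b = π(1.125)²/4 = 0.99402 in². φR_n = 0.75 × 68 × 0.99402 × 8 × 1 = 405.6 kips.
Bearing (0.625 in plate, F_u = 65 ksi): end bolts L_c = 2.1875 − 1.25/2 = 1.5625, R_n = min(1.2×1.5625×0.625×65, 2.4×1.125×0.625×65) = 76.172 kips/bolt; interior L_c = 3.375 − 1.25 = 2.125, R_n = 103.59 kips/bolt. φR_n = 0.75 × (2×76.172 + 6×103.59) = 580.4 kips.
Block shear: shear path 2×[2.1875+3×3.375] = 2×12.3125 in, A_gv = 15.391, A_nv = 2×(12.3125 − 3.5×1.3125)×0.625 = 9.6484 in²; tension across gage: (3.3125 − 1×1.3125)×0.625 = 1.25 in². R_n = min(0.6×65×9.6484, 0.6×50×15.391) + 1.0×65×1.25 = min(376.29, 461.73) + 81.25 = 457.54 kips. φR_n = 0.75 × 457.54 = 343.2 kips.
Tension rupture (net): A_n = (12 − 2×1.3125)×0.625 = 5.8594 in² (U = 1.0, A_e = A_n). φR_n = 0.75 × 65 × 5.8594 = 285.6 kips.
Governing: min(405.6, 580.4, 343.2, 285.6) = 285.6 kips → net-section rupture.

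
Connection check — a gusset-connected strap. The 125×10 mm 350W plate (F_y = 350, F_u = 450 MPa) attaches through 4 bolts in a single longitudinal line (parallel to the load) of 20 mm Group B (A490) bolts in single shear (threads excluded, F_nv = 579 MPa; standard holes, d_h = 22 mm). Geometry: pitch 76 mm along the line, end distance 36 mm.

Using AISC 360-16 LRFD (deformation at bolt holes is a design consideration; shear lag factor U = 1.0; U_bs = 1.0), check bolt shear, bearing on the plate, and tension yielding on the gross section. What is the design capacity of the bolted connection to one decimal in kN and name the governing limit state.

393.8 kN (gross-section yield governs)

Bolt shear: A_b = π(20)²/4 = 314.16 mm². φR_n = 0.75 × 579 × 314.16 × 4 × 1 = 545.7 kN.
Bearing (10 mm plate, F_u = 450 MPa): end bolts L_c = 36 − 22/2 = 25, R_n = min(1.2×25×10×450, 2.4×20×10×450) = 135 kN/bolt; interior L_c = 76 − 22 = 54, R_n = 216 kN/bolt. φR_n = 0.75 × (1×135 + 3×216) = 587.3 kN.
Tension yield (gross): A_g = 125×10 = 1250 mm². φR_n = 0.90 × 350 × 1250 = 393.8 kN.
Governing: min(545.7, 587.3, 393.8) = 393.8 kN → gross-section yield.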